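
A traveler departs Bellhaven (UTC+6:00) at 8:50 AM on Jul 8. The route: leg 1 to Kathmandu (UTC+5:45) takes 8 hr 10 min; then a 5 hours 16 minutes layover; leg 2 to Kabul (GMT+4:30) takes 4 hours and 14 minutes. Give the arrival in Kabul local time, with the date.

Convert departure to UTC: 8:50 AM − 6:00 = 2:50 AM UTC on Jul 8.
Add 8 hours 10 minutes leg 1 → 11:00 AM UTC.
Add 5 hours 16 minutes layover in Kathmandu → 4:16 PM UTC.
Add 4 hours 14 minutes leg 2 → 8:30 PM UTC.
Kabul is UTC+4:30, so local arrival = 8:30 PM + 4:30 = 1:00 AM on Jul 9.

1:00 AM on July 9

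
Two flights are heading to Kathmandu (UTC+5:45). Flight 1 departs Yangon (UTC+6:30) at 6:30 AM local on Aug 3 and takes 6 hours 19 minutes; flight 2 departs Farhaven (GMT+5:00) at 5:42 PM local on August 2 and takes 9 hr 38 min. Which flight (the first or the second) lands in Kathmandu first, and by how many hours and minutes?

Flight 1 in UTC: 6:30 AM − 6:30 = 12:00 AM on Aug 3.
+6 hours and 19 minutes → arrive 6:19 AM UTC on Aug 3.
Flight 2 in UTC: 5:42 PM − 5:00 = 12:42 PM on Aug 2.
+9 hours 38 minutes → arrive 10:20 PM UTC on Aug 2.
Flight 2 lands earlier by 7 hours 59 minutes.

the second, by 7 hours 59 minutes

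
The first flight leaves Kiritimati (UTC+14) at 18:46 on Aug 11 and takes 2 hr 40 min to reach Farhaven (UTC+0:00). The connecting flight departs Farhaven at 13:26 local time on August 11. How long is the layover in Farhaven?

6 hours

Convert departure to UTC: 18:46 − 14:00 = 04:46 UTC on Aug 11.
Add 2 hours 40 minutes flight time → 07:26 UTC.
Farhaven is UTC+0, so local arrival is the same: 07:26 on Aug 11.
Layover = 13:26 − 07:26 = 6 hours.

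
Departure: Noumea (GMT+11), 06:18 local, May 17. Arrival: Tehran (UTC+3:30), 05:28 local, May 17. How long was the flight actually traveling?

Departure in UTC: 06:18 − 11:00 = 19:18 on May 16.
Arrival in UTC: 05:28 − 3:30 = 01:58 on May 17.
Elapsed = 01:58 − 19:18 (+1 day) = 6 hours 40 minutes.

6 hours 40 minutes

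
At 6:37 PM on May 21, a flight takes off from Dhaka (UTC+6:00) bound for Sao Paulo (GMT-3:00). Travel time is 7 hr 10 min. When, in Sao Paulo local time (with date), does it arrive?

Convert departure to UTC: 6:37 PM − 6:00 = 12:37 PM UTC on May 21.
Add 7 hours 10 minutes travel time → 7:47 PM UTC.
Sao Paulo is UTC−3:00, so local arrival = 7:47 PM − 3:00 = 4:47 PM on May 21.

4:47 PM on May 21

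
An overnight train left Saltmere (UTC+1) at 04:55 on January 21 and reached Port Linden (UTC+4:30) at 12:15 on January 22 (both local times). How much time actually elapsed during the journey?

27 hours 50 minutes

Port Linden is 3:30 ahead of Saltmere.
Clock-face elapsed time (ignoring zones) is 31 hours 20 minutes.
Actual elapsed = 31 hours 20 minutes − 3:30 = 27 hours 50 minutes.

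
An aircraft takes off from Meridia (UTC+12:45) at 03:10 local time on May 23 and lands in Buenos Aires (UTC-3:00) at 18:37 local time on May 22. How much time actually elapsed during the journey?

Departure in UTC: 03:10 − 12:45 = 14:25 on May 22.
Arrival in UTC: 18:37 + 3:00 = 21:37 on May 22.
Elapsed = 21:37 − 14:25 = 7 hours 12 minutes.

7 hours 12 minutes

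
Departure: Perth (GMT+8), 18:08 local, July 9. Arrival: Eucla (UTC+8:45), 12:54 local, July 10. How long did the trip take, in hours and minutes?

18 hours 1 minute

Departure in UTC: 18:08 − 8:00 = 10:08 on Jul 9.
Arrival in UTC: 12:54 − 8:45 = 04:09 on Jul 10.
Elapsed = 04:09 − 10:08 (+1 day) = 18 hours 1 minute.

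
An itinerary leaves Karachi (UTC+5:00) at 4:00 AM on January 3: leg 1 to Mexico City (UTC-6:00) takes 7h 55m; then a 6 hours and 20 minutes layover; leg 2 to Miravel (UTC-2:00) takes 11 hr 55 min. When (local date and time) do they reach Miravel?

Convert departure to UTC: 4:00 AM − 5:00 = 11:00 PM UTC on Jan 2.
Add 7 hours and 55 minutes leg 1 → 6:55 AM UTC (Jan 3).
Add 6 hours and 20 minutes layover in Mexico City → 1:15 PM UTC.
Add 11 hours 55 minutes leg 2 → 1:10 AM UTC (Jan 4).
Miravel is UTC−2:00, so local arrival = 1:10 AM − 2:00 = 11:10 PM on Jan 3.

11:10 PM on January 3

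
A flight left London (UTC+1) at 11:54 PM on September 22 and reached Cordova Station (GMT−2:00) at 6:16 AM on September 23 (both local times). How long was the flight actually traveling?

9 hours 22 minutes

Cordova Station is 3:00 behind London.
Clock-face elapsed time (ignoring zones) is 6 hours 22 minutes.
Actual elapsed = 6 hours 22 minutes + 3:00 = 9 hours 22 minutes.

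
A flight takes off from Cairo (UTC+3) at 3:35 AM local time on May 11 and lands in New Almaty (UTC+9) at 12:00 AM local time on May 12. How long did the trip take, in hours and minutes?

Departure in UTC: 3:35 AM − 3:00 = 12:35 AM on May 11.
Arrival in UTC: 12:00 AM − 9:00 = 3:00 PM on May 11.
Elapsed = 3:00 PM − 12:35 AM = 14 hours 25 minutes.

14 hours 25 minutes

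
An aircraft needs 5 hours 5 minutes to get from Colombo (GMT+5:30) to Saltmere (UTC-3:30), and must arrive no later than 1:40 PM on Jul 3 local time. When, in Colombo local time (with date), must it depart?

Target arrival in UTC: 1:40 PM + 3:30 = 5:10 PM on Jul 3.
Subtract 5 hours 5 minutes → departure 12:05 PM UTC on Jul 3.
Colombo is UTC+5:30: 12:05 PM + 5:30 = 5:35 PM on Jul 3.

5:35 PM on July 3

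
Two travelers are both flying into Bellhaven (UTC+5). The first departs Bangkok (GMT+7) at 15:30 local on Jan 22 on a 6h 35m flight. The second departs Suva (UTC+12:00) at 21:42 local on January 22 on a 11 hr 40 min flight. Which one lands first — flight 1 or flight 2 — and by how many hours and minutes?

the first, by 6 hours 17 minutes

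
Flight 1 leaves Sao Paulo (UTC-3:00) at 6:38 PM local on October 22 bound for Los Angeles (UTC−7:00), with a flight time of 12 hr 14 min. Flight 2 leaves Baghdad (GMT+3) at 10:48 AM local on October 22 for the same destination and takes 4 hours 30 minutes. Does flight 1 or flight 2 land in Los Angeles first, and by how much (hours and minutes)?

the second, by 21 hours 34 minutes

Flight 1 in UTC: 6:38 PM + 3:00 = 9:38 PM on Oct 22.
+12 hours 14 minutes → arrive 9:52 AM UTC on Oct 23.
Flight 2 in UTC: 10:48 AM − 3:00 = 7:48 AM on Oct 22.
+4 hours 30 minutes → arrive 12:18 PM UTC on Oct 22.
Flight 2 lands earlier by 21 hours 34 minutes.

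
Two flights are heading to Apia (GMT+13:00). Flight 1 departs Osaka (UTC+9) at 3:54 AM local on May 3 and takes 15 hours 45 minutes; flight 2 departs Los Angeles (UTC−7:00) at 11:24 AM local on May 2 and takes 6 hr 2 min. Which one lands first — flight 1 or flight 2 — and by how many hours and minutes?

the second, by 10 hours 13 minutes

Flight 1 in UTC: 3:54 AM − 9:00 = 6:54 PM on May 2.
+15 hours 45 minutes → arrive 10:39 AM UTC on May 3.
Flight 2 in UTC: 11:24 AM + 7:00 = 6:24 PM on May 2.
+6 hours 2 minutes → arrive 12:26 AM UTC on May 3.
Flight 2 lands earlier by 10 hours 13 minutes.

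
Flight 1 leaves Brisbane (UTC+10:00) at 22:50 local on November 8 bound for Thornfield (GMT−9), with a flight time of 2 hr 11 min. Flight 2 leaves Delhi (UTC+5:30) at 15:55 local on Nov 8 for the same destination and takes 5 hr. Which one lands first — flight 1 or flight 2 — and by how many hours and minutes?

the first, by 24 minutes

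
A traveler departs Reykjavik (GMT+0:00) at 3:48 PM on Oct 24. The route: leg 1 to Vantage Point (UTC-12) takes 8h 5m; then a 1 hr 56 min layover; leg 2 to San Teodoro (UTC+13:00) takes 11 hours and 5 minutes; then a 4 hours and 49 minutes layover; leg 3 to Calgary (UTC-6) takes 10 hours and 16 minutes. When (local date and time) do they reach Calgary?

Reykjavik is at UTC+0, so departure is already 3:48 PM UTC on Oct 24.
Add 8 hours and 5 minutes leg 1 → 11:53 PM UTC.
Add 1 hour 56 minutes layover in Vantage Point → 1:49 AM UTC (Oct 25).
Add 11 hours and 5 minutes leg 2 → 12:54 PM UTC.
Add 4 hours 49 minutes layover in San Teodoro → 5:43 PM UTC.
Add 10 hours 16 minutes leg 3 → 3:59 AM UTC (Oct 26).
Calgary is UTC−6:00, so local arrival = 3:59 AM − 6:00 = 9:59 PM on Oct 25.

9:59 PM on Oct 25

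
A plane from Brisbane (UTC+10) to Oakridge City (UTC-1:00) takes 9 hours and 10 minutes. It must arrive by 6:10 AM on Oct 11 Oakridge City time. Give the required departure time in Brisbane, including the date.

8:00 AM on October 11

Target arrival in UTC: 6:10 AM + 1:00 = 7:10 AM on Oct 11.
Subtract 9 hours 10 minutes → departure 10:00 PM UTC on Oct 10.
Brisbane is UTC+10:00: 10:00 PM + 10:00 = 8:00 AM on Oct 11.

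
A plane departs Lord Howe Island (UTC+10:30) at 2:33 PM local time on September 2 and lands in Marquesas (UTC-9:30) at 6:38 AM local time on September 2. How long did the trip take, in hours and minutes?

12 hours 5 minutes

Marquesas is 20:00 behind Lord Howe Island.
Clock-face elapsed time (ignoring zones) is −7 hours 55 minutes.
Actual elapsed = −7 hours 55 minutes + 20:00 = 12 hours 5 minutes.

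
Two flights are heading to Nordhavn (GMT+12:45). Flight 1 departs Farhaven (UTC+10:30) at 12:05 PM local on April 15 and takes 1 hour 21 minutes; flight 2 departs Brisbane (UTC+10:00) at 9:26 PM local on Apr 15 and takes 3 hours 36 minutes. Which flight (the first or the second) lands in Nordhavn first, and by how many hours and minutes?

Flight 1 in UTC: 12:05 PM − 10:30 = 1:35 AM on Apr 15.
+1 hour 21 minutes → arrive 2:56 AM UTC on Apr 15.
Flight 2 in UTC: 9:26 PM − 10:00 = 11:26 AM on Apr 15.
+3 hours and 36 minutes → arrive 3:02 PM UTC on Apr 15.
Flight 1 lands earlier by 12 hours 6 minutes.

the first, by 12 hours 6 minutes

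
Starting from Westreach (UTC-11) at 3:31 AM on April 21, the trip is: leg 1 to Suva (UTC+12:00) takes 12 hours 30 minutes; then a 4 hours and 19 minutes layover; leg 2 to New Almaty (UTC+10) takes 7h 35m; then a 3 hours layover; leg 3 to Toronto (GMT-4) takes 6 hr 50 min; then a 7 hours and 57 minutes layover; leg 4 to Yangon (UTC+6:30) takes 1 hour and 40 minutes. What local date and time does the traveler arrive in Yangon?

Convert departure to UTC: 3:31 AM + 11:00 = 2:31 PM UTC on Apr 21.
Add 12 hours 30 minutes leg 1 → 3:01 AM UTC (Apr 22).
Add 4 hours and 19 minutes layover in Suva → 7:20 AM UTC.
Add 7 hours 35 minutes leg 2 → 2:55 PM UTC.
Add 3 hours layover in New Almaty → 5:55 PM UTC.
Add 6 hours 50 minutes leg 3 → 12:45 AM UTC (Apr 23).
Add 7 hours and 57 minutes layover in Toronto → 8:42 AM UTC.
Add 1 hour 40 minutes leg 4 → 10:22 AM UTC.
Yangon is UTC+6:30, so local arrival = 10:22 AM + 6:30 = 4:52 PM on Apr 23.

4:52 PM on Apr 23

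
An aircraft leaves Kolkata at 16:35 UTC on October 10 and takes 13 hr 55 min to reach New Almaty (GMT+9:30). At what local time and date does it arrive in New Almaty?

16:00 on October 11

Departure is given in UTC: 16:35 on Oct 10.
Add 13 hours 55 minutes → 06:30 UTC (Oct 11).
New Almaty is UTC+9:30: 06:30 + 9:30 = 16:00 on Oct 11.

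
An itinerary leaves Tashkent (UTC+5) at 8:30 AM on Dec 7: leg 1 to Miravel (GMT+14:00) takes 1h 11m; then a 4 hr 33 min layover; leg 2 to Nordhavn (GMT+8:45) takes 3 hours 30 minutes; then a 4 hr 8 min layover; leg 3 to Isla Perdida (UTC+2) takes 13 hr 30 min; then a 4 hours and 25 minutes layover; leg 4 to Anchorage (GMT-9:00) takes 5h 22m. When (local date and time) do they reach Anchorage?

7:09 AM on December 8

Convert departure to UTC: 8:30 AM − 5:00 = 3:30 AM UTC on Dec 7.
Add 1 hour and 11 minutes leg 1 → 4:41 AM UTC.
Add 4 hours 33 minutes layover in Miravel → 9:14 AM UTC.
Add 3 hours and 30 minutes leg 2 → 12:44 PM UTC.
Add 4 hours 8 minutes layover in Nordhavn → 4:52 PM UTC.
Add 13 hours and 30 minutes leg 3 → 6:22 AM UTC (Dec 8).
Add 4 hours 25 minutes layover in Isla Perdida → 10:47 AM UTC.
Add 5 hours and 22 minutes leg 4 → 4:09 PM UTC.
Anchorage is UTC−9:00, so local arrival = 4:09 PM − 9:00 = 7:09 AM on Dec 8.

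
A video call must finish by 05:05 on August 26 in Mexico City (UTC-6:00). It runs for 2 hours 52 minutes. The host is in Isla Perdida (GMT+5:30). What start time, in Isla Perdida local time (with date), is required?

Target end time in UTC: 05:05 + 6:00 = 11:05 on Aug 26.
Subtract 2 hours 52 minutes → start 08:13 UTC on Aug 26.
Isla Perdida is UTC+5:30: 08:13 + 5:30 = 13:43 on Aug 26.

13:43 on Aug 26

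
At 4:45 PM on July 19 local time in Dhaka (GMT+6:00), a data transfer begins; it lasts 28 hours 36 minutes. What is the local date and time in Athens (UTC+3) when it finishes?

6:21 PM on Jul 20

Convert start to UTC: 4:45 PM − 6:00 = 10:45 AM UTC on Jul 19.
Add 28 hours 36 minutes duration → 3:21 PM UTC (Jul 20).
Athens is UTC+3:00, so local end time = 3:21 PM + 3:00 = 6:21 PM on Jul 20.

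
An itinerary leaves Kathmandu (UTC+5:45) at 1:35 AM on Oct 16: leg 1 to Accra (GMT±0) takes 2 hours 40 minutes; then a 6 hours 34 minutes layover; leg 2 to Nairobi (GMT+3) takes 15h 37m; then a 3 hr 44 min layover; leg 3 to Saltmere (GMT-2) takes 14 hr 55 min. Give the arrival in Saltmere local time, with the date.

Convert departure to UTC: 1:35 AM − 5:45 = 7:50 PM UTC on Oct 15.
Add 2 hours 40 minutes leg 1 → 10:30 PM UTC.
Add 6 hours 34 minutes layover in Accra → 5:04 AM UTC (Oct 16).
Add 15 hours 37 minutes leg 2 → 8:41 PM UTC.
Add 3 hours and 44 minutes layover in Nairobi → 12:25 AM UTC (Oct 17).
Add 14 hours and 55 minutes leg 3 → 3:20 PM UTC.
Saltmere is UTC−2:00, so local arrival = 3:20 PM − 2:00 = 1:20 PM on Oct 17.

1:20 PM on Oct 17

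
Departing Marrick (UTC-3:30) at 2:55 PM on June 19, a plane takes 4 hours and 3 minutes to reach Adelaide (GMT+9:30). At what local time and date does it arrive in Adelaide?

7:58 AM on June 20

Convert departure to UTC: 2:55 PM + 3:30 = 6:25 PM UTC on Jun 19.
Add 4 hours and 3 minutes travel time → 10:28 PM UTC.
Adelaide is UTC+9:30, so local arrival = 10:28 PM + 9:30 = 7:58 AM on Jun 20.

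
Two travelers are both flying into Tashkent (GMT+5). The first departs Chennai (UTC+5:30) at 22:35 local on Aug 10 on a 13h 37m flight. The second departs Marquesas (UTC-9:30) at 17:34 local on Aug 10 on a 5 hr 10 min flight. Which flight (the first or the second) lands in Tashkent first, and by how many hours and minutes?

the first, by 1 hour 32 minutes

Flight 1 in UTC: 22:35 − 5:30 = 17:05 on Aug 10.
+13 hours and 37 minutes → arrive 06:42 UTC on Aug 11.
Flight 2 in UTC: 17:34 + 9:30 = 03:04 on Aug 11.
+5 hours and 10 minutes → arrive 08:14 UTC on Aug 11.
Flight 1 lands earlier by 1 hour 32 minutes.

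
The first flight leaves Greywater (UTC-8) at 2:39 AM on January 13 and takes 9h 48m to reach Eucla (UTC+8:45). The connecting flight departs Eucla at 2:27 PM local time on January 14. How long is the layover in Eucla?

Convert departure to UTC: 2:39 AM + 8:00 = 10:39 AM UTC on Jan 13.
Add 9 hours 48 minutes flight time → 8:27 PM UTC.
Eucla is UTC+8:45, so local arrival = 8:27 PM + 8:45 = 5:12 AM on Jan 14.
Layover = 2:27 PM − 5:12 AM = 9 hours 15 minutes.

9 hours 15 minutes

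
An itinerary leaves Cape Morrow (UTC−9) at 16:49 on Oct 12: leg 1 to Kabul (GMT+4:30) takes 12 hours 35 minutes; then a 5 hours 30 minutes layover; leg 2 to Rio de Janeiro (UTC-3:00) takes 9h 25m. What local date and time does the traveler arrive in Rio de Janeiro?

Convert departure to UTC: 16:49 + 9:00 = 01:49 UTC on Oct 13.
Add 12 hours 35 minutes leg 1 → 14:24 UTC.
Add 5 hours and 30 minutes layover in Kabul → 19:54 UTC.
Add 9 hours 25 minutes leg 2 → 05:19 UTC (Oct 14).
Rio de Janeiro is UTC−3:00, so local arrival = 05:19 − 3:00 = 02:19 on Oct 14.

02:19 on Oct 14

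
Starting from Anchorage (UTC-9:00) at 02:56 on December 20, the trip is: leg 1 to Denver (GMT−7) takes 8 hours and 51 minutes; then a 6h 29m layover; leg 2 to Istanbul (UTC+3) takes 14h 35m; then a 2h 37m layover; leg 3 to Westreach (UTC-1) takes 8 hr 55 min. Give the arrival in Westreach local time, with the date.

04:23 on Dec 22

Convert departure to UTC: 02:56 + 9:00 = 11:56 UTC on Dec 20.
Add 8 hours and 51 minutes leg 1 → 20:47 UTC.
Add 6 hours and 29 minutes layover in Denver → 03:16 UTC (Dec 21).
Add 14 hours and 35 minutes leg 2 → 17:51 UTC.
Add 2 hours 37 minutes layover in Istanbul → 20:28 UTC.
Add 8 hours 55 minutes leg 3 → 05:23 UTC (Dec 22).
Westreach is UTC−1:00, so local arrival = 05:23 − 1:00 = 04:23 on Dec 22.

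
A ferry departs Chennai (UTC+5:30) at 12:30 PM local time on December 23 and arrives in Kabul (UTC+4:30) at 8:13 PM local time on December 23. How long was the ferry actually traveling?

Departure in UTC: 12:30 PM − 5:30 = 7:00 AM on Dec 23.
Arrival in UTC: 8:13 PM − 4:30 = 3:43 PM on Dec 23.
Elapsed = 3:43 PM − 7:00 AM = 8 hours 43 minutes.

8 hours 43 minutes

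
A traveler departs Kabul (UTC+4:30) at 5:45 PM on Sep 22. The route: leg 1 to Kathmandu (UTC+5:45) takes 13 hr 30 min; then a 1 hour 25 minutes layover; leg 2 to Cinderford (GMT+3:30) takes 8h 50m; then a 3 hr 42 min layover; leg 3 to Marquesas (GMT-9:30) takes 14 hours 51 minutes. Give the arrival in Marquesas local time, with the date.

10:03 PM on Sep 23

Convert departure to UTC: 5:45 PM − 4:30 = 1:15 PM UTC on Sep 22.
Add 13 hours 30 minutes leg 1 → 2:45 AM UTC (Sep 23).
Add 1 hour and 25 minutes layover in Kathmandu → 4:10 AM UTC.
Add 8 hours and 50 minutes leg 2 → 1:00 PM UTC.
Add 3 hours and 42 minutes layover in Cinderford → 4:42 PM UTC.
Add 14 hours 51 minutes leg 3 → 7:33 AM UTC (Sep 24).
Marquesas is UTC−9:30, so local arrival = 7:33 AM − 9:30 = 10:03 PM on Sep 23.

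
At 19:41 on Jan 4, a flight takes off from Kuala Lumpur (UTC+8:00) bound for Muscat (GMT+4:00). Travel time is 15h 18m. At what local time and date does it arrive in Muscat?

06:59 on Jan 5

Muscat is 4:00 behind Kuala Lumpur.
After 15 hours and 18 minutes it is 10:59 (Jan 5) in Kuala Lumpur.
Shift by the zone difference: 10:59 − 4:00 = 06:59 on Jan 5 in Muscat.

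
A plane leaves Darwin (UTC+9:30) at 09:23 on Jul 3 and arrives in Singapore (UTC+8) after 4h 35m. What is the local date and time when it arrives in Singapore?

Convert departure to UTC: 09:23 − 9:30 = 23:53 UTC on Jul 2.
Add 4 hours 35 minutes travel time → 04:28 UTC (Jul 3).
Singapore is UTC+8:00, so local arrival = 04:28 + 8:00 = 12:28 on Jul 3.

12:28 on July 3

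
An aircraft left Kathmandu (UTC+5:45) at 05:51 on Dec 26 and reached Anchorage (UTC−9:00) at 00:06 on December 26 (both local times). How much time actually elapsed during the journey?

Departure in UTC: 05:51 − 5:45 = 00:06 on Dec 26.
Arrival in UTC: 00:06 + 9:00 = 09:06 on Dec 26.
Elapsed = 09:06 − 00:06 = 9 hours.

9 hours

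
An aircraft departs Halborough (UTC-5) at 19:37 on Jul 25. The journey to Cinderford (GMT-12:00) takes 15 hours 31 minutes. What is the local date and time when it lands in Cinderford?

04:08 on July 26

Convert departure to UTC: 19:37 + 5:00 = 00:37 UTC on Jul 26.
Add 15 hours 31 minutes travel time → 16:08 UTC.
Cinderford is UTC−12:00, so local arrival = 16:08 − 12:00 = 04:08 on Jul 26.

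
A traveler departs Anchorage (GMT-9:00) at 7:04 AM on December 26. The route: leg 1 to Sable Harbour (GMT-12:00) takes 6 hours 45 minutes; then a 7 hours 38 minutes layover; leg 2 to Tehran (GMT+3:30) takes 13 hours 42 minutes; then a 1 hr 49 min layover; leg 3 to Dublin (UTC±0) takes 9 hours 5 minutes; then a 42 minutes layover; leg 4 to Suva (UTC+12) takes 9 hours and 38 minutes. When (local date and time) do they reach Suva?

5:23 AM on Dec 29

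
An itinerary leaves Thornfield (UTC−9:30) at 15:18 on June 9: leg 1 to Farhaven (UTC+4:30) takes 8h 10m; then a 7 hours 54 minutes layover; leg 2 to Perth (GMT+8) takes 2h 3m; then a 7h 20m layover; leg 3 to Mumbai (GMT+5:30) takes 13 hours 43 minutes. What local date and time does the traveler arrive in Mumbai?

Convert departure to UTC: 15:18 + 9:30 = 00:48 UTC on Jun 10.
Add 8 hours 10 minutes leg 1 → 08:58 UTC.
Add 7 hours and 54 minutes layover in Farhaven → 16:52 UTC.
Add 2 hours and 3 minutes leg 2 → 18:55 UTC.
Add 7 hours 20 minutes layover in Perth → 02:15 UTC (Jun 11).
Add 13 hours and 43 minutes leg 3 → 15:58 UTC.
Mumbai is UTC+5:30, so local arrival = 15:58 + 5:30 = 21:28 on Jun 11.

21:28 on June 11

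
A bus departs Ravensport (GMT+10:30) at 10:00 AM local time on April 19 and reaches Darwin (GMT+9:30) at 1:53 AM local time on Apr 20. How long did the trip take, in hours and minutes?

Darwin is 1:00 behind Ravensport.
Clock-face elapsed time (ignoring zones) is 15 hours 53 minutes.
Actual elapsed = 15 hours 53 minutes + 1:00 = 16 hours 53 minutes.

16 hours 53 minutes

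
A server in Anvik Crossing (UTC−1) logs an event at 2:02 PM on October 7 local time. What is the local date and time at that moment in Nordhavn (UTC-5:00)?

10:02 AM on Oct 7

Nordhavn is 4:00 behind Anvik Crossing.
Shift by the zone difference: 2:02 PM − 4:00 = 10:02 AM on Oct 7 in Nordhavn.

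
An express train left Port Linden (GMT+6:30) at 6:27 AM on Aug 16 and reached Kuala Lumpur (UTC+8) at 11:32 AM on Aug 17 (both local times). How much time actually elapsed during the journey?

Departure in UTC: 6:27 AM − 6:30 = 11:57 PM on Aug 15.
Arrival in UTC: 11:32 AM − 8:00 = 3:32 AM on Aug 17.
Elapsed = 3:32 AM − 11:57 PM (+2 days) = 27 hours 35 minutes.

27 hours 35 minutes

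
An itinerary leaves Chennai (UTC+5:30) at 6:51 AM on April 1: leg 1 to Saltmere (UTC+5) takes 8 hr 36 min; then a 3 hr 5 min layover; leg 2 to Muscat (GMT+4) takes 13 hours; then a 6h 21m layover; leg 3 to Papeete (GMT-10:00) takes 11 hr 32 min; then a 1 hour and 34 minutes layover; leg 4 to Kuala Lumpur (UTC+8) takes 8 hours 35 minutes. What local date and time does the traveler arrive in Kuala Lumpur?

2:04 PM on April 3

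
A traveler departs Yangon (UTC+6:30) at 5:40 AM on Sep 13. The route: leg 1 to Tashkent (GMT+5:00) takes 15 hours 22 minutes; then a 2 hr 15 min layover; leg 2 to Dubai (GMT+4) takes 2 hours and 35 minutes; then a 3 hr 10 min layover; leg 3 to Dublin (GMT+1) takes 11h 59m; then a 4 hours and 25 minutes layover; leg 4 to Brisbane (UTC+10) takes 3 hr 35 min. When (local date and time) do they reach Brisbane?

4:31 AM on September 15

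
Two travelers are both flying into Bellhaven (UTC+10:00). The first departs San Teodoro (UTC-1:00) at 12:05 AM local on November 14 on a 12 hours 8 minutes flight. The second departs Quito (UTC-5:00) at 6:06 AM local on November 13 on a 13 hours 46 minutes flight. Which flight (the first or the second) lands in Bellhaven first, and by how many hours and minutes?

the second, by 12 hours 21 minutes

Flight 1 in UTC: 12:05 AM + 1:00 = 1:05 AM on Nov 14.
+12 hours and 8 minutes → arrive 1:13 PM UTC on Nov 14.
Flight 2 in UTC: 6:06 AM + 5:00 = 11:06 AM on Nov 13.
+13 hours and 46 minutes → arrive 12:52 AM UTC on Nov 14.
Flight 2 lands earlier by 12 hours 21 minutes.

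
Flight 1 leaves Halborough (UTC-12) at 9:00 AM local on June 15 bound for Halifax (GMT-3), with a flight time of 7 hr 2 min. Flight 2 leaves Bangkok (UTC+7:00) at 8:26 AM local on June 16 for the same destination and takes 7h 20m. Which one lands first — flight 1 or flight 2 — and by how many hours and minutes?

the first, by 4 hours 44 minutes

Flight 1 in UTC: 9:00 AM + 12:00 = 9:00 PM on Jun 15.
+7 hours and 2 minutes → arrive 4:02 AM UTC on Jun 16.
Flight 2 in UTC: 8:26 AM − 7:00 = 1:26 AM on Jun 16.
+7 hours and 20 minutes → arrive 8:46 AM UTC on Jun 16.
Flight 1 lands earlier by 4 hours 44 minutes.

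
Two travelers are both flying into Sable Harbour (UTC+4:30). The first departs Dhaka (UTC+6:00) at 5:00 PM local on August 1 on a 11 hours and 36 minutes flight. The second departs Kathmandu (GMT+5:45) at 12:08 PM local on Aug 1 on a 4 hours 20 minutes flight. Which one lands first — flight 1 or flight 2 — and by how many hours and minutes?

Flight 1 in UTC: 5:00 PM − 6:00 = 11:00 AM on Aug 1.
+11 hours and 36 minutes → arrive 10:36 PM UTC on Aug 1.
Flight 2 in UTC: 12:08 PM − 5:45 = 6:23 AM on Aug 1.
+4 hours 20 minutes → arrive 10:43 AM UTC on Aug 1.
Flight 2 lands earlier by 11 hours 53 minutes.

the second, by 11 hours 53 minutes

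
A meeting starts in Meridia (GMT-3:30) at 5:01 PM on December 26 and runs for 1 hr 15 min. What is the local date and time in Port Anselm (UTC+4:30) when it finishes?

Convert start to UTC: 5:01 PM + 3:30 = 8:31 PM UTC on Dec 26.
Add 1 hour 15 minutes duration → 9:46 PM UTC.
Port Anselm is UTC+4:30, so local end time = 9:46 PM + 4:30 = 2:16 AM on Dec 27.

2:16 AM on December 27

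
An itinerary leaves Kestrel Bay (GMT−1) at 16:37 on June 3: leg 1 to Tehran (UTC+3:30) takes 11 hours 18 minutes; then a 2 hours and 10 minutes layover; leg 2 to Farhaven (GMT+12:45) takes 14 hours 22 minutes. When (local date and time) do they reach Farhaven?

10:12 on Jun 5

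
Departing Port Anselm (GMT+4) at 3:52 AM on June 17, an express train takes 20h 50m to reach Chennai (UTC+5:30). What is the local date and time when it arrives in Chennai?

Chennai is 1:30 ahead of Port Anselm.
After 20 hours 50 minutes it is 12:42 AM (Jun 18) in Port Anselm.
Shift by the zone difference: 12:42 AM + 1:30 = 2:12 AM on Jun 18 in Chennai.

2:12 AM on Jun 18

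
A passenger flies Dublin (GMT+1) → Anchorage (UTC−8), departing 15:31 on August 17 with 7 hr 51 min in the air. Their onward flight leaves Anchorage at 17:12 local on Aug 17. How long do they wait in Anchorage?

Convert departure to UTC: 15:31 − 1:00 = 14:31 UTC on Aug 17.
Add 7 hours 51 minutes flight time → 22:22 UTC.
Anchorage is UTC−8:00, so local arrival = 22:22 − 8:00 = 14:22 on Aug 17.
Layover = 17:12 − 14:22 = 2 hours 50 minutes.

2 hours 50 minutes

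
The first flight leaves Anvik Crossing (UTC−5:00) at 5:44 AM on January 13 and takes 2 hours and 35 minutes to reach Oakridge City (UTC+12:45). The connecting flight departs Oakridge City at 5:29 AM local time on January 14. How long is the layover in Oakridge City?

Convert departure to UTC: 5:44 AM + 5:00 = 10:44 AM UTC on Jan 13.
Add 2 hours and 35 minutes flight time → 1:19 PM UTC.
Oakridge City is UTC+12:45, so local arrival = 1:19 PM + 12:45 = 2:04 AM on Jan 14.
Layover = 5:29 AM − 2:04 AM = 3 hours 25 minutes.

3 hours 25 minutes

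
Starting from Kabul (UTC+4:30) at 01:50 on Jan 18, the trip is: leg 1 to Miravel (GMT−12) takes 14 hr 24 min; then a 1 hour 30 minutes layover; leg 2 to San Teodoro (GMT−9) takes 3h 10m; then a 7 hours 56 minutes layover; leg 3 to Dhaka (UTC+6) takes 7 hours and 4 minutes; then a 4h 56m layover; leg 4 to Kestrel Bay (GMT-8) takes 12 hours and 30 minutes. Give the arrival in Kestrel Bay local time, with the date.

16:50 on January 19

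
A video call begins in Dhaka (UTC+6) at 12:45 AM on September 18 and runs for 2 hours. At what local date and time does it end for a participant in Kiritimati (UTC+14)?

10:45 AM on Sep 18

Kiritimati is 8:00 ahead of Dhaka.
After 2 hours it is 2:45 AM in Dhaka.
Shift by the zone difference: 2:45 AM + 8:00 = 10:45 AM on Sep 18 in Kiritimati.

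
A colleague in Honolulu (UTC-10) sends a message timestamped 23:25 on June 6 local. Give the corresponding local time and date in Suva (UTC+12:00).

In UTC: 23:25 + 10:00 = 09:25 on Jun 7.
Suva is UTC+12:00: 09:25 + 12:00 = 21:25 on Jun 7.

21:25 on June 7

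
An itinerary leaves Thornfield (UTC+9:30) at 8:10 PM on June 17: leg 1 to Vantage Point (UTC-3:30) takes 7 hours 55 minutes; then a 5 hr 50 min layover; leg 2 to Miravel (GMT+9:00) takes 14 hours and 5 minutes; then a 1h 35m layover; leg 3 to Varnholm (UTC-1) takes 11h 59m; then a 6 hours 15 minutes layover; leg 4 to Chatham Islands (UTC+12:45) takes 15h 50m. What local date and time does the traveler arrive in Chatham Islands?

2:54 PM on June 20

Convert departure to UTC: 8:10 PM − 9:30 = 10:40 AM UTC on Jun 17.
Add 7 hours 55 minutes leg 1 → 6:35 PM UTC.
Add 5 hours 50 minutes layover in Vantage Point → 12:25 AM UTC (Jun 18).
Add 14 hours and 5 minutes leg 2 → 2:30 PM UTC.
Add 1 hour 35 minutes layover in Miravel → 4:05 PM UTC.
Add 11 hours 59 minutes leg 3 → 4:04 AM UTC (Jun 19).
Add 6 hours 15 minutes layover in Varnholm → 10:19 AM UTC.
Add 15 hours 50 minutes leg 4 → 2:09 AM UTC (Jun 20).
Chatham Islands is UTC+12:45, so local arrival = 2:09 AM + 12:45 = 2:54 PM on Jun 20.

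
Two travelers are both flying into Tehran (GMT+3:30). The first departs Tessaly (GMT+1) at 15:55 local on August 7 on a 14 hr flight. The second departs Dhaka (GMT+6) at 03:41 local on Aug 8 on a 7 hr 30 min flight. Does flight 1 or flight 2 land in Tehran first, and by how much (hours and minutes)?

Flight 1 in UTC: 15:55 − 1:00 = 14:55 on Aug 7.
+14 hours → arrive 04:55 UTC on Aug 8.
Flight 2 in UTC: 03:41 − 6:00 = 21:41 on Aug 7.
+7 hours 30 minutes → arrive 05:11 UTC on Aug 8.
Flight 1 lands earlier by 16 minutes.

the first, by 16 minutes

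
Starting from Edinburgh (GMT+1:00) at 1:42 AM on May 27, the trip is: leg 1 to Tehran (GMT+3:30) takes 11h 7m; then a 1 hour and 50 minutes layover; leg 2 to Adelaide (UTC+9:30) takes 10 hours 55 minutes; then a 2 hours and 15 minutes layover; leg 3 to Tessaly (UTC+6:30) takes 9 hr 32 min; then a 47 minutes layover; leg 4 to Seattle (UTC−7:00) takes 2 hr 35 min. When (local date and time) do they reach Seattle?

8:43 AM on May 28

Convert departure to UTC: 1:42 AM − 1:00 = 12:42 AM UTC on May 27.
Add 11 hours and 7 minutes leg 1 → 11:49 AM UTC.
Add 1 hour and 50 minutes layover in Tehran → 1:39 PM UTC.
Add 10 hours and 55 minutes leg 2 → 12:34 AM UTC (May 28).
Add 2 hours 15 minutes layover in Adelaide → 2:49 AM UTC.
Add 9 hours 32 minutes leg 3 → 12:21 PM UTC.
Add 47 minutes layover in Tessaly → 1:08 PM UTC.
Add 2 hours 35 minutes leg 4 → 3:43 PM UTC.
Seattle is UTC−7:00, so local arrival = 3:43 PM − 7:00 = 8:43 AM on May 28.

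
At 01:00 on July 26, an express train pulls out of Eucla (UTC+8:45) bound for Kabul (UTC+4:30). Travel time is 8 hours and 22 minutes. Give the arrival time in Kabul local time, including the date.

05:07 on July 26

Kabul is 4:15 behind Eucla.
After 8 hours and 22 minutes it is 09:22 in Eucla.
Shift by the zone difference: 09:22 − 4:15 = 05:07 on Jul 26 in Kabul.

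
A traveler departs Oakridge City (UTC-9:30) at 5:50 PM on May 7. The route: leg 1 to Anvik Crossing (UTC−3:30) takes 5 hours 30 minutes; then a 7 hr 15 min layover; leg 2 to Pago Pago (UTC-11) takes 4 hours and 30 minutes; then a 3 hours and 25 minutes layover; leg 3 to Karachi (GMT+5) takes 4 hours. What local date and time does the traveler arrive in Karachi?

Convert departure to UTC: 5:50 PM + 9:30 = 3:20 AM UTC on May 8.
Add 5 hours 30 minutes leg 1 → 8:50 AM UTC.
Add 7 hours and 15 minutes layover in Anvik Crossing → 4:05 PM UTC.
Add 4 hours 30 minutes leg 2 → 8:35 PM UTC.
Add 3 hours and 25 minutes layover in Pago Pago → 12:00 AM UTC (May 9).
Add 4 hours leg 3 → 4:00 AM UTC.
Karachi is UTC+5:00, so local arrival = 4:00 AM + 5:00 = 9:00 AM on May 9.

9:00 AM on May 9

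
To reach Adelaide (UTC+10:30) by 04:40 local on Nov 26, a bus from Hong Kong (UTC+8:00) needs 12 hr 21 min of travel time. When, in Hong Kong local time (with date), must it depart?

Target arrival in UTC: 04:40 − 10:30 = 18:10 on Nov 25.
Subtract 12 hours and 21 minutes → departure 05:49 UTC on Nov 25.
Hong Kong is UTC+8:00: 05:49 + 8:00 = 13:49 on Nov 25.

13:49 on Nov 25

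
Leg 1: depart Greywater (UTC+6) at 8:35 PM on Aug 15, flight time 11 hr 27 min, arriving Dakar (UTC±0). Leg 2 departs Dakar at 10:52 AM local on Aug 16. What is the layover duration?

Convert departure to UTC: 8:35 PM − 6:00 = 2:35 PM UTC on Aug 15.
Add 11 hours 27 minutes flight time → 2:02 AM UTC (Aug 16).
Dakar is UTC+0, so local arrival is the same: 2:02 AM on Aug 16.
Layover = 10:52 AM − 2:02 AM = 8 hours 50 minutes.

8 hours 50 minutes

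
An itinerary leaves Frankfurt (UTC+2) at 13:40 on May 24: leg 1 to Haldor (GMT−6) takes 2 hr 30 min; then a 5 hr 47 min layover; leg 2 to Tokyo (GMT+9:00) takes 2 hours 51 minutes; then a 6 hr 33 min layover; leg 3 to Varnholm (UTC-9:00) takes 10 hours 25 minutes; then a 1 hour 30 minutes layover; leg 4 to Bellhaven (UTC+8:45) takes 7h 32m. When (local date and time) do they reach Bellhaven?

09:33 on May 26

Convert departure to UTC: 13:40 − 2:00 = 11:40 UTC on May 24.
Add 2 hours 30 minutes leg 1 → 14:10 UTC.
Add 5 hours 47 minutes layover in Haldor → 19:57 UTC.
Add 2 hours 51 minutes leg 2 → 22:48 UTC.
Add 6 hours and 33 minutes layover in Tokyo → 05:21 UTC (May 25).
Add 10 hours and 25 minutes leg 3 → 15:46 UTC.
Add 1 hour 30 minutes layover in Varnholm → 17:16 UTC.
Add 7 hours 32 minutes leg 4 → 00:48 UTC (May 26).
Bellhaven is UTC+8:45, so local arrival = 00:48 + 8:45 = 09:33 on May 26.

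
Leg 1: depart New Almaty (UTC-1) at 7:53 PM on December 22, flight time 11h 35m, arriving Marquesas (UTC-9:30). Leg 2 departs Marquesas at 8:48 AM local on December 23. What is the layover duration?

9 hours 50 minutes

Convert departure to UTC: 7:53 PM + 1:00 = 8:53 PM UTC on Dec 22.
Add 11 hours 35 minutes flight time → 8:28 AM UTC (Dec 23).
Marquesas is UTC−9:30, so local arrival = 8:28 AM − 9:30 = 10:58 PM on Dec 22.
Layover = 8:48 AM − 10:58 PM (+1 day) = 9 hours 50 minutes.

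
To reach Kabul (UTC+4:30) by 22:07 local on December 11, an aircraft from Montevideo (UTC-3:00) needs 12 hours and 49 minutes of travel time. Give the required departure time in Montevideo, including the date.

Target arrival in UTC: 22:07 − 4:30 = 17:37 on Dec 11.
Subtract 12 hours and 49 minutes → departure 04:48 UTC on Dec 11.
Montevideo is UTC−3:00: 04:48 − 3:00 = 01:48 on Dec 11.

01:48 on December 11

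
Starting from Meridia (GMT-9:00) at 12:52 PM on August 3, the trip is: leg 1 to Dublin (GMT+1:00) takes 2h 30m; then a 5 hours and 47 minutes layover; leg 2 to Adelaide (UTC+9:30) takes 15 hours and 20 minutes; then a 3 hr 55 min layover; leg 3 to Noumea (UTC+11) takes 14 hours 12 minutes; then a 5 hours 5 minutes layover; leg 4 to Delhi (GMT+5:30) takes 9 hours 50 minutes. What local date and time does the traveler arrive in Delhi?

12:01 PM on August 6

Convert departure to UTC: 12:52 PM + 9:00 = 9:52 PM UTC on Aug 3.
Add 2 hours and 30 minutes leg 1 → 12:22 AM UTC (Aug 4).
Add 5 hours and 47 minutes layover in Dublin → 6:09 AM UTC.
Add 15 hours 20 minutes leg 2 → 9:29 PM UTC.
Add 3 hours 55 minutes layover in Adelaide → 1:24 AM UTC (Aug 5).
Add 14 hours 12 minutes leg 3 → 3:36 PM UTC.
Add 5 hours and 5 minutes layover in Noumea → 8:41 PM UTC.
Add 9 hours and 50 minutes leg 4 → 6:31 AM UTC (Aug 6).
Delhi is UTC+5:30, so local arrival = 6:31 AM + 5:30 = 12:01 PM on Aug 6.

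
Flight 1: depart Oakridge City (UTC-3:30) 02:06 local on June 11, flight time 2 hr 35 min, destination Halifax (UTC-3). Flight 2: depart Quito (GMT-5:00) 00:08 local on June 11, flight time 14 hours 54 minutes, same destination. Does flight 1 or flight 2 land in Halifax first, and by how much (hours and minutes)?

the first, by 11 hours 51 minutes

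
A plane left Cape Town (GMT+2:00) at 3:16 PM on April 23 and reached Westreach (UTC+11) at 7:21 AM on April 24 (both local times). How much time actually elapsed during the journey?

Departure in UTC: 3:16 PM − 2:00 = 1:16 PM on Apr 23.
Arrival in UTC: 7:21 AM − 11:00 = 8:21 PM on Apr 23.
Elapsed = 8:21 PM − 1:16 PM = 7 hours 5 minutes.

7 hours 5 minutes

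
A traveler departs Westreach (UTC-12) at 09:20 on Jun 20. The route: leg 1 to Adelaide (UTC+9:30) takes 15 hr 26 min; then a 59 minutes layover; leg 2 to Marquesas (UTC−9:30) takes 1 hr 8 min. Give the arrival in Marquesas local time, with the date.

Convert departure to UTC: 09:20 + 12:00 = 21:20 UTC on Jun 20.
Add 15 hours 26 minutes leg 1 → 12:46 UTC (Jun 21).
Add 59 minutes layover in Adelaide → 13:45 UTC.
Add 1 hour 8 minutes leg 2 → 14:53 UTC.
Marquesas is UTC−9:30, so local arrival = 14:53 − 9:30 = 05:23 on Jun 21.

05:23 on June 21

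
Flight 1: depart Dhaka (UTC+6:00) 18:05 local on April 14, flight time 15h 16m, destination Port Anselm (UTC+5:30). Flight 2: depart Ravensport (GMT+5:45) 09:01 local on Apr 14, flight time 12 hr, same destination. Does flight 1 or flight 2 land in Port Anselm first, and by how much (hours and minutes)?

the second, by 12 hours 5 minutes

Flight 1 in UTC: 18:05 − 6:00 = 12:05 on Apr 14.
+15 hours and 16 minutes → arrive 03:21 UTC on Apr 15.
Flight 2 in UTC: 09:01 − 5:45 = 03:16 on Apr 14.
+12 hours → arrive 15:16 UTC on Apr 14.
Flight 2 lands earlier by 12 hours 5 minutes.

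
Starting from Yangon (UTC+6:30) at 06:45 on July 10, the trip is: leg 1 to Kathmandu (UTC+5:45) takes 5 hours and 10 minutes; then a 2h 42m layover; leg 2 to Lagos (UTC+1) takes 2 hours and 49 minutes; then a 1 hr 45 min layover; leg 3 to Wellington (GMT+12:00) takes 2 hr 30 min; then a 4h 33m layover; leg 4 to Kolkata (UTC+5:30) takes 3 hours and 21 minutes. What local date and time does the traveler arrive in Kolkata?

04:35 on Jul 11

Convert departure to UTC: 06:45 − 6:30 = 00:15 UTC on Jul 10.
Add 5 hours and 10 minutes leg 1 → 05:25 UTC.
Add 2 hours and 42 minutes layover in Kathmandu → 08:07 UTC.
Add 2 hours 49 minutes leg 2 → 10:56 UTC.
Add 1 hour 45 minutes layover in Lagos → 12:41 UTC.
Add 2 hours and 30 minutes leg 3 → 15:11 UTC.
Add 4 hours 33 minutes layover in Wellington → 19:44 UTC.
Add 3 hours 21 minutes leg 4 → 23:05 UTC.
Kolkata is UTC+5:30, so local arrival = 23:05 + 5:30 = 04:35 on Jul 11.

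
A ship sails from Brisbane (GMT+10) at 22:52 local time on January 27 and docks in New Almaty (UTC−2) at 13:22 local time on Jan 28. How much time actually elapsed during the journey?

Departure in UTC: 22:52 − 10:00 = 12:52 on Jan 27.
Arrival in UTC: 13:22 + 2:00 = 15:22 on Jan 28.
Elapsed = 15:22 − 12:52 (+1 day) = 26 hours 30 minutes.

26 hours 30 minutes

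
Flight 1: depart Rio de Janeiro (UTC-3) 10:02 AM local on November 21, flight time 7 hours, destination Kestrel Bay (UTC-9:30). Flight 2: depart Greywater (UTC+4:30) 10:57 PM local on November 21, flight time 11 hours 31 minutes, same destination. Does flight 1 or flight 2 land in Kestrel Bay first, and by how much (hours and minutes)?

the first, by 9 hours 56 minutes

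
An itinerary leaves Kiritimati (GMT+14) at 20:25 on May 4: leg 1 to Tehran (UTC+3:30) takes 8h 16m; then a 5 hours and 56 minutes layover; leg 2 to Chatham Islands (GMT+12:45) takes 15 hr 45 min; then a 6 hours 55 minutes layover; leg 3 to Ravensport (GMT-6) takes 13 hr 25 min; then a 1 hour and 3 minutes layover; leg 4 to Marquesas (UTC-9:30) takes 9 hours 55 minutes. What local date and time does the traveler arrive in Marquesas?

10:10 on May 6

Convert departure to UTC: 20:25 − 14:00 = 06:25 UTC on May 4.
Add 8 hours and 16 minutes leg 1 → 14:41 UTC.
Add 5 hours 56 minutes layover in Tehran → 20:37 UTC.
Add 15 hours and 45 minutes leg 2 → 12:22 UTC (May 5).
Add 6 hours 55 minutes layover in Chatham Islands → 19:17 UTC.
Add 13 hours 25 minutes leg 3 → 08:42 UTC (May 6).
Add 1 hour and 3 minutes layover in Ravensport → 09:45 UTC.
Add 9 hours 55 minutes leg 4 → 19:40 UTC.
Marquesas is UTC−9:30, so local arrival = 19:40 − 9:30 = 10:10 on May 6.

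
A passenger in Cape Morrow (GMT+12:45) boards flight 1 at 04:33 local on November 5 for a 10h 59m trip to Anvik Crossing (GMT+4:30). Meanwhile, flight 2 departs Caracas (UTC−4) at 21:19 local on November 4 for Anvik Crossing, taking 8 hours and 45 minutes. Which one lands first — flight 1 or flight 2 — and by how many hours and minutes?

the first, by 7 hours 17 minutes

Flight 1 in UTC: 04:33 − 12:45 = 15:48 on Nov 4.
+10 hours and 59 minutes → arrive 02:47 UTC on Nov 5.
Flight 2 in UTC: 21:19 + 4:00 = 01:19 on Nov 5.
+8 hours and 45 minutes → arrive 10:04 UTC on Nov 5.
Flight 1 lands earlier by 7 hours 17 minutes.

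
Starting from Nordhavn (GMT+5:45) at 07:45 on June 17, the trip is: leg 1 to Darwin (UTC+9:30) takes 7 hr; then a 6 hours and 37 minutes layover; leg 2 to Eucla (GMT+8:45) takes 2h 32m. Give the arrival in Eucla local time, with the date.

02:54 on June 18

Convert departure to UTC: 07:45 − 5:45 = 02:00 UTC on Jun 17.
Add 7 hours leg 1 → 09:00 UTC.
Add 6 hours and 37 minutes layover in Darwin → 15:37 UTC.
Add 2 hours 32 minutes leg 2 → 18:09 UTC.
Eucla is UTC+8:45, so local arrival = 18:09 + 8:45 = 02:54 on Jun 18.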